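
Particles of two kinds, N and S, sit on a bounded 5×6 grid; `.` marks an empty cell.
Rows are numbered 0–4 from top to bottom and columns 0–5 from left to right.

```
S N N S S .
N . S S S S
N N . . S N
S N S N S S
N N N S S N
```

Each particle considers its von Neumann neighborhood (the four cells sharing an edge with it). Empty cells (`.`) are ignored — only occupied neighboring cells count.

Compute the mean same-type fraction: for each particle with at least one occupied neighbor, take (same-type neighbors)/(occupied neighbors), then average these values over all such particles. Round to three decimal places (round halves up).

(0,0)S 0/2
(0,1)N 1/2
(0,2)N 1/3
(0,3)S 2/3
(0,4)S 2/2
(1,0)N 1/2
(1,2)S 1/2
(1,3)S 3/3
(1,4)S 4/4
(1,5)S 1/2
(2,0)N 2/3
(2,1)N 2/2
(2,4)S 2/3
(2,5)N 0/3
(3,0)S 0/3
(3,1)N 2/4
(3,2)S 0/3
(3,3)N 0/3
(3,4)S 3/4
(3,5)S 1/3
(4,0)N 1/2
(4,1)N 3/3
(4,2)N 1/3
(4,3)S 1/3
(4,4)S 2/3
(4,5)N 0/2
Sum over 26 particles: 0/2 + 1/2 + 1/3 + 2/3 + 2/2 + 1/2 + 1/2 + 3/3 + 4/4 + 1/2 + 2/3 + 2/2 + 2/3 + 0/3 + 0/3 + 2/4 + 0/3 + 0/3 + 3/4 + 1/3 + 1/2 + 3/3 + 1/3 + 1/3 + 2/3 + 0/2 = 51/4; mean = 51/4 ÷ 26 = 51/104 = 0.490384… → 0.490.

0.490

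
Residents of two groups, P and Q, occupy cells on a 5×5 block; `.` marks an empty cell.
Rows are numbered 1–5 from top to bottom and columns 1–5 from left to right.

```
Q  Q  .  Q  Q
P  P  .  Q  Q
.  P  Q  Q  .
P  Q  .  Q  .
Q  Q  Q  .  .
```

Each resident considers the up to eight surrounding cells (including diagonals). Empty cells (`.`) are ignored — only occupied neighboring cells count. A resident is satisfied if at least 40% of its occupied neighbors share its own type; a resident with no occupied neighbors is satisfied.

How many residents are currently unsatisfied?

Row 1: (1,1)Q 1/3 ✗ · (1,2)Q 1/3 ✗ · (1,4)Q 3/3 ✓ · (1,5)Q 3/3 ✓
Row 2: (2,1)P 2/4 ✓ · (2,2)P 2/5 ✓ · (2,4)Q 5/5 ✓ · (2,5)Q 4/4 ✓
Row 3: (3,2)P 3/5 ✓ · (3,3)Q 4/6 ✓ · (3,4)Q 4/4 ✓
Row 4: (4,1)P 1/4 ✗ · (4,2)Q 4/6 ✓ · (4,4)Q 3/3 ✓
Row 5: (5,1)Q 2/3 ✓ · (5,2)Q 3/4 ✓ · (5,3)Q 3/3 ✓
Unsatisfied: (1,1), (1,2), (4,1) — 3 in total.

3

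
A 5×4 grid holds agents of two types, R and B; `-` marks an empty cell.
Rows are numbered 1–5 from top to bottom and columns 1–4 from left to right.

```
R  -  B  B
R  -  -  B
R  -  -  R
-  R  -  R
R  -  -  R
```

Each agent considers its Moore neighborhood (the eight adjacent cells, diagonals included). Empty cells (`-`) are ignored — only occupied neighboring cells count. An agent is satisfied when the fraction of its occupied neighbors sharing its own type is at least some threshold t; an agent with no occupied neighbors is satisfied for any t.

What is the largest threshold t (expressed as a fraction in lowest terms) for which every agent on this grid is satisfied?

Row 1: (1,1)R 1/1 · (1,3)B 2/2 · (1,4)B 2/2
Row 2: (2,1)R 2/2 · (2,4)B 2/3
Row 3: (3,1)R 2/2 · (3,4)R 1/2
Row 4: (4,2)R 2/2 · (4,4)R 2/2
Row 5: (5,1)R 1/1 · (5,4)R 1/1
The smallest same-type fraction is 1/2 at (3,4), which reduces to 1/2. Any threshold above that leaves this agent unsatisfied.

1/2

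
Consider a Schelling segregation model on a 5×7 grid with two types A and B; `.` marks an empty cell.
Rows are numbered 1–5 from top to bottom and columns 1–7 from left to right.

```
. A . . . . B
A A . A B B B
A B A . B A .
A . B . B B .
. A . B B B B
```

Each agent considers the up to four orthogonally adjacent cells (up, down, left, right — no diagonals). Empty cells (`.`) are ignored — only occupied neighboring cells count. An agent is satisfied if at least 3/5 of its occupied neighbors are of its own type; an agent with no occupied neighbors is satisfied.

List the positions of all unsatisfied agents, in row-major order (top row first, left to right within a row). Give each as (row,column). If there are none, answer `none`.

(2,4), (3,2), (3,3), (3,6), (4,3)

Row 1: (1,2)A 1/1 satisfied · (1,7)B 1/1 satisfied
Row 2: (2,1)A 2/2 satisfied · (2,2)A 2/3 satisfied · (2,4)A 0/1 not · (2,5)B 2/3 satisfied · (2,6)B 2/3 satisfied · (2,7)B 2/2 satisfied
Row 3: (3,1)A 2/3 satisfied · (3,2)B 0/3 not · (3,3)A 0/2 not · (3,5)B 2/3 satisfied · (3,6)A 0/3 not
Row 4: (4,1)A 1/1 satisfied · (4,3)B 0/1 not · (4,5)B 3/3 satisfied · (4,6)B 2/3 satisfied
Row 5: (5,2)A 0/0 satisfied · (5,4)B 1/1 satisfied · (5,5)B 3/3 satisfied · (5,6)B 3/3 satisfied · (5,7)B 1/1 satisfied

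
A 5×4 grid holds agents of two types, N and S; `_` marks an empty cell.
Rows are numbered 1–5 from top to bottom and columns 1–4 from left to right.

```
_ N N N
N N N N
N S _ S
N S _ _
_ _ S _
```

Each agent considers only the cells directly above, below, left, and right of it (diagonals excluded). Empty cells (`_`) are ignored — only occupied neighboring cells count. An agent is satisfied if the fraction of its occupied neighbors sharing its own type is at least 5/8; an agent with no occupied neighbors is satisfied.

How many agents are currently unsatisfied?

4

Row 1: (1,2)N 2/2 ok · (1,3)N 3/3 ok · (1,4)N 2/2 ok
Row 2: (2,1)N 2/2 ok · (2,2)N 3/4 ok · (2,3)N 3/3 ok · (2,4)N 2/3 ok
Row 3: (3,1)N 2/3 ok · (3,2)S 1/3 unhappy · (3,4)S 0/1 unhappy
Row 4: (4,1)N 1/2 unhappy · (4,2)S 1/2 unhappy
Row 5: (5,3)S 0/0 ok
Unsatisfied: (3,2), (3,4), (4,1), (4,2) — 4 in total.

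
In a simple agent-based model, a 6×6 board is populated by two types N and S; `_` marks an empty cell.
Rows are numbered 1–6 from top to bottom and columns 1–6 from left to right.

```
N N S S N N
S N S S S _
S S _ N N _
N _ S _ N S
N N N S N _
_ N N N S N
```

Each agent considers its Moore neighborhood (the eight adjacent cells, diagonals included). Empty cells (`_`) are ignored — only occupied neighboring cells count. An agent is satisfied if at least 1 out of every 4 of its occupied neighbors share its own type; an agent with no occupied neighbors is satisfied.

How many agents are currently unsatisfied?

1

Row 1: (1,1)N 2/3 ok · (1,2)N 2/5 ok · (1,3)S 3/5 ok · (1,4)S 4/5 ok · (1,5)N 1/4 ok · (1,6)N 1/2 ok
Row 2: (2,1)S 2/5 ok · (2,2)N 2/7 ok · (2,3)S 4/7 ok · (2,4)S 4/7 ok · (2,5)S 2/6 ok
Row 3: (3,1)S 2/4 ok · (3,2)S 4/6 ok · (3,4)N 2/6 ok · (3,5)N 2/5 ok
Row 4: (4,1)N 2/4 ok · (4,3)S 2/5 ok · (4,5)N 3/5 ok · (4,6)S 0/3 unhappy
Row 5: (5,1)N 3/3 ok · (5,2)N 5/6 ok · (5,3)N 4/6 ok · (5,4)S 2/7 ok · (5,5)N 3/6 ok
Row 6: (6,2)N 4/4 ok · (6,3)N 4/5 ok · (6,4)N 3/5 ok · (6,5)S 1/4 ok · (6,6)N 1/2 ok
Unsatisfied: (4,6) — 1 in total.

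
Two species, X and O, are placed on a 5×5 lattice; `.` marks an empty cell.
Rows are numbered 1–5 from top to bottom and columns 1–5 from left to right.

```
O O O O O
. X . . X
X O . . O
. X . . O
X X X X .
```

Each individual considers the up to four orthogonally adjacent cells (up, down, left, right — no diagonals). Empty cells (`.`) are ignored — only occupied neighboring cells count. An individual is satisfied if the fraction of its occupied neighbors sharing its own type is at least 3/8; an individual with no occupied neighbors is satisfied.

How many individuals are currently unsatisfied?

4

Row 1: (1,1)O 1/1 ok · (1,2)O 2/3 ok · (1,3)O 2/2 ok · (1,4)O 2/2 ok · (1,5)O 1/2 ok
Row 2: (2,2)X 0/2 unhappy · (2,5)X 0/2 unhappy
Row 3: (3,1)X 0/1 unhappy · (3,2)O 0/3 unhappy · (3,5)O 1/2 ok
Row 4: (4,2)X 1/2 ok · (4,5)O 1/1 ok
Row 5: (5,1)X 1/1 ok · (5,2)X 3/3 ok · (5,3)X 2/2 ok · (5,4)X 1/1 ok
Unsatisfied: (2,2), (2,5), (3,1), (3,2) — 4 in total.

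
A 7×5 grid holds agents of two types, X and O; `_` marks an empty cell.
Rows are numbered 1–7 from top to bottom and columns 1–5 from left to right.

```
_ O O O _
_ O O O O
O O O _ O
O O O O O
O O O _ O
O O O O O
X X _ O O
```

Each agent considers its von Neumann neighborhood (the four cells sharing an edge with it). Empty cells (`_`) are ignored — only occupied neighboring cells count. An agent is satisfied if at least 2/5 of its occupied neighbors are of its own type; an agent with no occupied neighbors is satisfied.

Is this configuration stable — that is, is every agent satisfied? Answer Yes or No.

(1,2)O 2/2 ok
(1,3)O 3/3 ok
(1,4)O 2/2 ok
(2,2)O 3/3 ok
(2,3)O 4/4 ok
(2,4)O 3/3 ok
(2,5)O 2/2 ok
(3,1)O 2/2 ok
(3,2)O 4/4 ok
(3,3)O 3/3 ok
(3,5)O 2/2 ok
(4,1)O 3/3 ok
(4,2)O 4/4 ok
(4,3)O 4/4 ok
(4,4)O 2/2 ok
(4,5)O 3/3 ok
(5,1)O 3/3 ok
(5,2)O 4/4 ok
(5,3)O 3/3 ok
(5,5)O 2/2 ok
(6,1)O 2/3 ok
(6,2)O 3/4 ok
(6,3)O 3/3 ok
(6,4)O 3/3 ok
(6,5)O 3/3 ok
(7,1)X 1/2 ok
(7,2)X 1/2 ok
(7,4)O 2/2 ok
(7,5)O 2/2 ok
All meet the threshold, so the configuration is stable.

Yes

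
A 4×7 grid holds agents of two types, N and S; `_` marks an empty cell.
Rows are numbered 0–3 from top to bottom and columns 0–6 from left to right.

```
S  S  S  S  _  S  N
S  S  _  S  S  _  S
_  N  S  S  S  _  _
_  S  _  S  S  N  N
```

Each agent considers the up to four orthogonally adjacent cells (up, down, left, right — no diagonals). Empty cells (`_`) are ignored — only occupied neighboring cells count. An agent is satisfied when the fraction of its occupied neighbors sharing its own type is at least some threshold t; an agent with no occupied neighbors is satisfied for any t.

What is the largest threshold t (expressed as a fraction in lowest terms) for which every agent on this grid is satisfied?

Row 0: (0,0)S 2/2 · (0,1)S 3/3 · (0,2)S 2/2 · (0,3)S 2/2 · (0,5)S 0/1 · (0,6)N 0/2
Row 1: (1,0)S 2/2 · (1,1)S 2/3 · (1,3)S 3/3 · (1,4)S 2/2 · (1,6)S 0/1
Row 2: (2,1)N 0/3 · (2,2)S 1/2 · (2,3)S 4/4 · (2,4)S 3/3
Row 3: (3,1)S 0/1 · (3,3)S 2/2 · (3,4)S 2/3 · (3,5)N 1/2 · (3,6)N 1/1
The smallest same-type fraction is 0/1 at (0,5), which reduces to 0/1. Any threshold above that leaves this agent unsatisfied.

0/1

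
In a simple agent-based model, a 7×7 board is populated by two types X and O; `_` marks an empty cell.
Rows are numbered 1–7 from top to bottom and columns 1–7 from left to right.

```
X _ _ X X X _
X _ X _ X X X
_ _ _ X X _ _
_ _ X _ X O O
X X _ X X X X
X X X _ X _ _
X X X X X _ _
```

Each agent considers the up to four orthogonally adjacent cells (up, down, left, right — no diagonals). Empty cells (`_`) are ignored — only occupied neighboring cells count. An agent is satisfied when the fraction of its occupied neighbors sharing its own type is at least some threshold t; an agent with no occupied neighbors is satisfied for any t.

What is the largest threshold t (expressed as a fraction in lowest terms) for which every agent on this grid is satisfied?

(1,1)X 1/1
(1,4)X 1/1
(1,5)X 3/3
(1,6)X 2/2
(2,1)X 1/1
(2,3)X — no occupied neighbors
(2,5)X 3/3
(2,6)X 3/3
(2,7)X 1/1
(3,4)X 1/1
(3,5)X 3/3
(4,3)X — no occupied neighbors
(4,5)X 2/3
(4,6)O 1/3
(4,7)O 1/2
(5,1)X 2/2
(5,2)X 2/2
(5,4)X 1/1
(5,5)X 4/4
(5,6)X 2/3
(5,7)X 1/2
(6,1)X 3/3
(6,2)X 4/4
(6,3)X 2/2
(6,5)X 2/2
(7,1)X 2/2
(7,2)X 3/3
(7,3)X 3/3
(7,4)X 2/2
(7,5)X 2/2
The smallest same-type fraction is 1/3 at (4,6), which reduces to 1/3. Any threshold above that leaves this agent unsatisfied.

1/3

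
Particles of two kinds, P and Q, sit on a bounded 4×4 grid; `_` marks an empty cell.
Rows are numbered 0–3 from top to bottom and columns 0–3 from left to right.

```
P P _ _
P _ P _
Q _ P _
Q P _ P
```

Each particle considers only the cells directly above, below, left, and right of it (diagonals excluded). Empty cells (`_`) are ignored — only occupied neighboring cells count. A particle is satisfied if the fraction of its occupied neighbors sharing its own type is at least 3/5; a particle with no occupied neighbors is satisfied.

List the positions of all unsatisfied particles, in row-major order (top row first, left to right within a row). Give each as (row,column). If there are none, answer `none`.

(0,0)P 2/2 satisfied
(0,1)P 1/1 satisfied
(1,0)P 1/2 not
(1,2)P 1/1 satisfied
(2,0)Q 1/2 not
(2,2)P 1/1 satisfied
(3,0)Q 1/2 not
(3,1)P 0/1 not
(3,3)P 0/0 satisfied

(1,0), (2,0), (3,0), (3,1)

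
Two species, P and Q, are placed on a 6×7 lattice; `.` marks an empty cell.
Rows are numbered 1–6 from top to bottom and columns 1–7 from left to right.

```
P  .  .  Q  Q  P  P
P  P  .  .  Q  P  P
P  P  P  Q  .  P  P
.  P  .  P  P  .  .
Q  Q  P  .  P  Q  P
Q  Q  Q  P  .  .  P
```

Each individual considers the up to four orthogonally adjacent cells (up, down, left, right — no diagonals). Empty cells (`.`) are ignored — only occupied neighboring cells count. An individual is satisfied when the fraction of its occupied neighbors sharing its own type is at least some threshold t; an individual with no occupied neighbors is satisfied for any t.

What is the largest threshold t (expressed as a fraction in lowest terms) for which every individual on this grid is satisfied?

Row 1: (1,1)P 1/1 · (1,4)Q 1/1 · (1,5)Q 2/3 · (1,6)P 2/3 · (1,7)P 2/2
Row 2: (2,1)P 3/3 · (2,2)P 2/2 · (2,5)Q 1/2 · (2,6)P 3/4 · (2,7)P 3/3
Row 3: (3,1)P 2/2 · (3,2)P 4/4 · (3,3)P 1/2 · (3,4)Q 0/2 · (3,6)P 2/2 · (3,7)P 2/2
Row 4: (4,2)P 1/2 · (4,4)P 1/2 · (4,5)P 2/2
Row 5: (5,1)Q 2/2 · (5,2)Q 2/4 · (5,3)P 0/2 · (5,5)P 1/2 · (5,6)Q 0/2 · (5,7)P 1/2
Row 6: (6,1)Q 2/2 · (6,2)Q 3/3 · (6,3)Q 1/3 · (6,4)P 0/1 · (6,7)P 1/1
The smallest same-type fraction is 0/2 at (3,4), which reduces to 0/1. Any threshold above that leaves this individual unsatisfied.

0/1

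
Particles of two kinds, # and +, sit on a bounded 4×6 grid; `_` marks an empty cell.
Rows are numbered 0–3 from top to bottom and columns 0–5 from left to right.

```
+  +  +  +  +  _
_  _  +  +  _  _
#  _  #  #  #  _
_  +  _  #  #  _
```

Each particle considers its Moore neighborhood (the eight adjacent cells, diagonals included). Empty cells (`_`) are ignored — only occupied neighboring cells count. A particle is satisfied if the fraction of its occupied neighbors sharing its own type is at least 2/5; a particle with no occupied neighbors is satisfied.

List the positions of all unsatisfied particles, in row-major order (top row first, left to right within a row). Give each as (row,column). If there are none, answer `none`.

(2,0), (3,1)

(0,0)+ 1/1 satisfied
(0,1)+ 3/3 satisfied
(0,2)+ 4/4 satisfied
(0,3)+ 4/4 satisfied
(0,4)+ 2/2 satisfied
(1,2)+ 4/6 satisfied
(1,3)+ 4/7 satisfied
(2,0)# 0/1 not
(2,2)# 2/5 satisfied
(2,3)# 4/6 satisfied
(2,4)# 3/4 satisfied
(3,1)+ 0/2 not
(3,3)# 4/4 satisfied
(3,4)# 3/3 satisfied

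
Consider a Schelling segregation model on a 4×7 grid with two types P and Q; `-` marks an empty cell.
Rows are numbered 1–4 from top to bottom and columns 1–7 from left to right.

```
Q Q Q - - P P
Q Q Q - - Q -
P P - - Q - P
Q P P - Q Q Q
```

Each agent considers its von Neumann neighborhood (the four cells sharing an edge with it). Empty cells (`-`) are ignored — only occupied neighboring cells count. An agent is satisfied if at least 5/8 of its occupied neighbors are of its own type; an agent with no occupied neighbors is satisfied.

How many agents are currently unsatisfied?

6

(1,1)Q 2/2 ok
(1,2)Q 3/3 ok
(1,3)Q 2/2 ok
(1,6)P 1/2 unhappy
(1,7)P 1/1 ok
(2,1)Q 2/3 ok
(2,2)Q 3/4 ok
(2,3)Q 2/2 ok
(2,6)Q 0/1 unhappy
(3,1)P 1/3 unhappy
(3,2)P 2/3 ok
(3,5)Q 1/1 ok
(3,7)P 0/1 unhappy
(4,1)Q 0/2 unhappy
(4,2)P 2/3 ok
(4,3)P 1/1 ok
(4,5)Q 2/2 ok
(4,6)Q 2/2 ok
(4,7)Q 1/2 unhappy
Unsatisfied: (1,6), (2,6), (3,1), (3,7), (4,1), (4,7) — 6 in total.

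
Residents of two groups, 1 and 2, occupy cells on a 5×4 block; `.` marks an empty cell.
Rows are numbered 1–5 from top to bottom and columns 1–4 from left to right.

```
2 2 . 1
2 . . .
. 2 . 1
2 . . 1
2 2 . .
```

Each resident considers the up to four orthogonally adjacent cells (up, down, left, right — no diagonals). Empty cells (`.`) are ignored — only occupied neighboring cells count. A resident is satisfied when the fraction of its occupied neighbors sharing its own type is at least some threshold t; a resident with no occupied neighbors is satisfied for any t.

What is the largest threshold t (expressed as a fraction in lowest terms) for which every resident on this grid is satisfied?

Row 1: (1,1)2 2/2 · (1,2)2 1/1 · (1,4)1 — no occupied neighbors
Row 2: (2,1)2 1/1
Row 3: (3,2)2 — no occupied neighbors · (3,4)1 1/1
Row 4: (4,1)2 1/1 · (4,4)1 1/1
Row 5: (5,1)2 2/2 · (5,2)2 1/1
The smallest same-type fraction is 2/2 at (1,1), which reduces to 1/1. Any threshold above that leaves this resident unsatisfied.

1/1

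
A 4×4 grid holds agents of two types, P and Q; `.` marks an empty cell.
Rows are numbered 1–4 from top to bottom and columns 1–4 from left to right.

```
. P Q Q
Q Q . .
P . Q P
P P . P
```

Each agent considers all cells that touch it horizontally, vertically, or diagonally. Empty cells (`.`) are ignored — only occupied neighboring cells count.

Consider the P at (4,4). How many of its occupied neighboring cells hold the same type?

Occupied neighbors of (4,4): (3,3)=Q, (3,4)=P.
Same type (P): 1 of 2.

1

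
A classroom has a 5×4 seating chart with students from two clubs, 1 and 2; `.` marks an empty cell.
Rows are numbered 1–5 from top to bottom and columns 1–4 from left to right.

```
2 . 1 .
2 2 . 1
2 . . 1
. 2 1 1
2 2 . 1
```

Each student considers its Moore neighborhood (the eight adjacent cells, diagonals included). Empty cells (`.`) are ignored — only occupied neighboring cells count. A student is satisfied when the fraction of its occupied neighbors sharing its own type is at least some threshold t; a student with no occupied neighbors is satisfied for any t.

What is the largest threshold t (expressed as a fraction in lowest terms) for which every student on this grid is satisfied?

1/2

Row 1: (1,1)2 2/2 · (1,3)1 1/2
Row 2: (2,1)2 3/3 · (2,2)2 3/4 · (2,4)1 2/2
Row 3: (3,1)2 3/3 · (3,4)1 3/3
Row 4: (4,2)2 3/4 · (4,3)1 3/5 · (4,4)1 3/3
Row 5: (5,1)2 2/2 · (5,2)2 2/3 · (5,4)1 2/2
The smallest same-type fraction is 1/2 at (1,3), which reduces to 1/2. Any threshold above that leaves this student unsatisfied.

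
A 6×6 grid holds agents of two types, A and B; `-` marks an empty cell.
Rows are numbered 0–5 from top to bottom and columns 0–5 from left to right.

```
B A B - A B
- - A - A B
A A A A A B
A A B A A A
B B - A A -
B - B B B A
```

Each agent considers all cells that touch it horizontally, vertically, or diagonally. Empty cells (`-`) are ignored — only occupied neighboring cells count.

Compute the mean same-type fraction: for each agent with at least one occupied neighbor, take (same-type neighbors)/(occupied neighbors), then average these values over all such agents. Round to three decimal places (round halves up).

0.557

(0,0)B 0/1
(0,1)A 1/3
(0,2)B 0/2
(0,4)A 1/3
(0,5)B 1/3
(1,2)A 4/5
(1,4)A 3/6
(1,5)B 2/5
(2,0)A 3/3
(2,1)A 5/6
(2,2)A 5/6
(2,3)A 6/7
(2,4)A 5/7
(2,5)B 1/5
(3,0)A 3/5
(3,1)A 4/7
(3,2)B 1/7
(3,3)A 6/7
(3,4)A 6/7
(3,5)A 3/4
(4,0)B 2/4
(4,1)B 4/6
(4,3)A 3/7
(4,4)A 5/7
(5,0)B 2/2
(5,2)B 2/3
(5,3)B 2/4
(5,4)B 1/4
(5,5)A 1/2
Sum over 29 agents: 0/1 + 1/3 + 0/2 + 1/3 + 1/3 + 4/5 + 3/6 + 2/5 + 3/3 + 5/6 + 5/6 + 6/7 + 5/7 + 1/5 + 3/5 + 4/7 + 1/7 + 6/7 + 6/7 + 3/4 + 2/4 + 4/6 + 3/7 + 5/7 + 2/2 + 2/3 + 2/4 + 1/4 + 1/2 = 113/7; mean = 113/7 ÷ 29 = 113/203 = 0.556650… → 0.557.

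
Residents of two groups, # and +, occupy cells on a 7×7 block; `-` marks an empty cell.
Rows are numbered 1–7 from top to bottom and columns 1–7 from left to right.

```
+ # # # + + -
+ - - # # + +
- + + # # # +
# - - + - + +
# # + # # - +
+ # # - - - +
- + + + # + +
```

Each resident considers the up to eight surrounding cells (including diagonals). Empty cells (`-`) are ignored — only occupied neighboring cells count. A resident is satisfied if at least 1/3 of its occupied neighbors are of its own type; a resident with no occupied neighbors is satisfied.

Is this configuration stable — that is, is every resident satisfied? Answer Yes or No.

Row 1: (1,1)+ 1/2 ok · (1,2)# 1/3 ok · (1,3)# 3/3 ok · (1,4)# 3/4 ok · (1,5)+ 2/5 ok · (1,6)+ 3/4 ok
Row 2: (2,1)+ 2/3 ok · (2,4)# 5/7 ok · (2,5)# 5/8 ok · (2,6)+ 4/7 ok · (2,7)+ 3/4 ok
Row 3: (3,2)+ 2/3 ok · (3,3)+ 2/4 ok · (3,4)# 3/5 ok · (3,5)# 4/7 ok · (3,6)# 2/7 unhappy · (3,7)+ 4/5 ok
Row 4: (4,1)# 2/3 ok · (4,4)+ 2/6 ok · (4,6)+ 3/6 ok · (4,7)+ 3/4 ok
Row 5: (5,1)# 3/4 ok · (5,2)# 4/6 ok · (5,3)+ 1/5 unhappy · (5,4)# 2/4 ok · (5,5)# 1/3 ok · (5,7)+ 3/3 ok
Row 6: (6,1)+ 1/4 unhappy · (6,2)# 3/7 ok · (6,3)# 3/7 ok · (6,7)+ 3/3 ok
Row 7: (7,2)+ 2/4 ok · (7,3)+ 2/4 ok · (7,4)+ 1/3 ok · (7,5)# 0/2 unhappy · (7,6)+ 2/3 ok · (7,7)+ 2/2 ok
For instance (3,6) has only 2/7 same-type neighbors, below 1/3.

No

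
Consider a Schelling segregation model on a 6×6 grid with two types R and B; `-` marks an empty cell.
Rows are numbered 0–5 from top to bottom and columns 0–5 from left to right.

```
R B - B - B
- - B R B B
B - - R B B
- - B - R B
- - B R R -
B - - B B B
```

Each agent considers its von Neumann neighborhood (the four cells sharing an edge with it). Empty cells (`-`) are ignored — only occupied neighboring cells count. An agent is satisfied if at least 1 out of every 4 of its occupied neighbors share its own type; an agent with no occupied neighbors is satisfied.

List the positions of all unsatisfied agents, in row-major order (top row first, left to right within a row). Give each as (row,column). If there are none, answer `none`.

(0,0), (0,1), (0,3), (1,2)

Row 0: (0,0)R 0/1 not · (0,1)B 0/1 not · (0,3)B 0/1 not · (0,5)B 1/1 satisfied
Row 1: (1,2)B 0/1 not · (1,3)R 1/4 satisfied · (1,4)B 2/3 satisfied · (1,5)B 3/3 satisfied
Row 2: (2,0)B 0/0 satisfied · (2,3)R 1/2 satisfied · (2,4)B 2/4 satisfied · (2,5)B 3/3 satisfied
Row 3: (3,2)B 1/1 satisfied · (3,4)R 1/3 satisfied · (3,5)B 1/2 satisfied
Row 4: (4,2)B 1/2 satisfied · (4,3)R 1/3 satisfied · (4,4)R 2/3 satisfied
Row 5: (5,0)B 0/0 satisfied · (5,3)B 1/2 satisfied · (5,4)B 2/3 satisfied · (5,5)B 1/1 satisfied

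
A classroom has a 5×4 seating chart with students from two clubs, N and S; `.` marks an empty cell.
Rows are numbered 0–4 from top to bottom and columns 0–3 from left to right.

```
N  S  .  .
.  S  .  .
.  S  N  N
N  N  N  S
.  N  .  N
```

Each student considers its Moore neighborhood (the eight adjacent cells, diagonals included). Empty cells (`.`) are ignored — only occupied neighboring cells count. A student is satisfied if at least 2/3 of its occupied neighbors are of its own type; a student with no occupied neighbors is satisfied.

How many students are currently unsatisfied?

(0,0)N 0/2 unhappy
(0,1)S 1/2 unhappy
(1,1)S 2/4 unhappy
(2,1)S 1/5 unhappy
(2,2)N 3/6 unhappy
(2,3)N 2/3 ok
(3,0)N 2/3 ok
(3,1)N 4/5 ok
(3,2)N 5/7 ok
(3,3)S 0/4 unhappy
(4,1)N 3/3 ok
(4,3)N 1/2 unhappy
Unsatisfied: (0,0), (0,1), (1,1), (2,1), (2,2), (3,3), (4,3) — 7 in total.

7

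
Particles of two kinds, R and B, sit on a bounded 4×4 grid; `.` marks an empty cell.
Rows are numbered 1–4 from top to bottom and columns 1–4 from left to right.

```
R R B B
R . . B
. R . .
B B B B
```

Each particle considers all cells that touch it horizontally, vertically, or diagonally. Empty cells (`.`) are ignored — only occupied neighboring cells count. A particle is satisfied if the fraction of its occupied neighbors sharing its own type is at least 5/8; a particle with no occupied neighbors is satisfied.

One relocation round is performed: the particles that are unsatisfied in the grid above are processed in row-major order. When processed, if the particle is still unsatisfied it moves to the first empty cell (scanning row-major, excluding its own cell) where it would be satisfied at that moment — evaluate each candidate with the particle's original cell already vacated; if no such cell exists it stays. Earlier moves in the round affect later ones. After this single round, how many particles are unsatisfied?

1

Initially unsatisfied (in order): (3,2), (4,1).
  (3,2) → (2,2).
  (4,1): now satisfied by earlier moves; stays.
Resulting grid:
R R B B
R R . B
. . . .
B B B B
Unsatisfied now: (1,3).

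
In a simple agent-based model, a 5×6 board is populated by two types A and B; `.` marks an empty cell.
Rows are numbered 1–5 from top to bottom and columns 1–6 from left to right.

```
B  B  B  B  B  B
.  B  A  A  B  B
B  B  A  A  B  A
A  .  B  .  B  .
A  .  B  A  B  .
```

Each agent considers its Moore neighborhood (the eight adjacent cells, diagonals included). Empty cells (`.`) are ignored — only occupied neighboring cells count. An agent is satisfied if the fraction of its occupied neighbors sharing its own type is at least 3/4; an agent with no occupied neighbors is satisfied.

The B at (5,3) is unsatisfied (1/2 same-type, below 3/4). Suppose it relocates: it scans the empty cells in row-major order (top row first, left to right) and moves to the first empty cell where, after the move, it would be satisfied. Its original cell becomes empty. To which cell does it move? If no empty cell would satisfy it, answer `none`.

(2,1)

Vacating (5,3). Empty cells in order:
  (2,1): 5/5 same-type → satisfied — stop here.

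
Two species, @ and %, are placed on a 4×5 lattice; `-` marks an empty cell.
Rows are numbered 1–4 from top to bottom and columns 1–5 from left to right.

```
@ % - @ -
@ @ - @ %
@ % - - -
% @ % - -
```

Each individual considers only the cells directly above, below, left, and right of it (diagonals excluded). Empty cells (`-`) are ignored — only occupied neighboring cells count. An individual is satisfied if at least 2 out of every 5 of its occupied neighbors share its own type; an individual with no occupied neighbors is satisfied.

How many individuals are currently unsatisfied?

8

(1,1)@ 1/2 ok
(1,2)% 0/2 unhappy
(1,4)@ 1/1 ok
(2,1)@ 3/3 ok
(2,2)@ 1/3 unhappy
(2,4)@ 1/2 ok
(2,5)% 0/1 unhappy
(3,1)@ 1/3 unhappy
(3,2)% 0/3 unhappy
(4,1)% 0/2 unhappy
(4,2)@ 0/3 unhappy
(4,3)% 0/1 unhappy
Unsatisfied: (1,2), (2,2), (2,5), (3,1), (3,2), (4,1), (4,2), (4,3) — 8 in total.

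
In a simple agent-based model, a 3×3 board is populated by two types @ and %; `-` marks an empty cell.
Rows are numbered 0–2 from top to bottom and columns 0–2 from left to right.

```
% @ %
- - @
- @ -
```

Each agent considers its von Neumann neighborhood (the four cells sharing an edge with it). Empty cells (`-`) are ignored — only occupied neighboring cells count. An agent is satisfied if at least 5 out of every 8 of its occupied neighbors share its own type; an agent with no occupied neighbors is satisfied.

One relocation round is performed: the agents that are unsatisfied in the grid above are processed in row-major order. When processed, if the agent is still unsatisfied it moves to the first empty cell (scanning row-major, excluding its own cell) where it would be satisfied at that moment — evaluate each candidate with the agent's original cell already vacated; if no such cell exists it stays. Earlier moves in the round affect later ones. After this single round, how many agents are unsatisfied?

Initially unsatisfied (in order): (0,0), (0,1), (0,2), (1,2).
  (0,0) → (1,0).
  (0,1) → (1,1).
  (0,2) → (0,0).
  (1,2): now satisfied by earlier moves; stays.
Resulting grid:
% - -
% @ @
- @ -
Unsatisfied now: (1,0).

1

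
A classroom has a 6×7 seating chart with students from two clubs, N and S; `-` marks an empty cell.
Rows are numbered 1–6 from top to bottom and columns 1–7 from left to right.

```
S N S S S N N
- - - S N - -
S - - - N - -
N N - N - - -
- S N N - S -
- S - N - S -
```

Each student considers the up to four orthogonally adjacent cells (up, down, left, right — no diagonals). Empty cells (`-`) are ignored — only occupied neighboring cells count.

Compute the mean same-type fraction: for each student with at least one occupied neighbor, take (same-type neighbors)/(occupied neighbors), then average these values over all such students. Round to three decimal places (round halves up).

(1,1)S 0/1
(1,2)N 0/2
(1,3)S 1/2
(1,4)S 3/3
(1,5)S 1/3
(1,6)N 1/2
(1,7)N 1/1
(2,4)S 1/2
(2,5)N 1/3
(3,1)S 0/1
(3,5)N 1/1
(4,1)N 1/2
(4,2)N 1/2
(4,4)N 1/1
(5,2)S 1/3
(5,3)N 1/2
(5,4)N 3/3
(5,6)S 1/1
(6,2)S 1/1
(6,4)N 1/1
(6,6)S 1/1
Sum over 21 students: 0/1 + 0/2 + 1/2 + 3/3 + 1/3 + 1/2 + 1/1 + 1/2 + 1/3 + 0/1 + 1/1 + 1/2 + 1/2 + 1/1 + 1/3 + 1/2 + 3/3 + 1/1 + 1/1 + 1/1 + 1/1 = 13; mean = 13 ÷ 21 = 13/21 = 0.619047… → 0.619.

0.619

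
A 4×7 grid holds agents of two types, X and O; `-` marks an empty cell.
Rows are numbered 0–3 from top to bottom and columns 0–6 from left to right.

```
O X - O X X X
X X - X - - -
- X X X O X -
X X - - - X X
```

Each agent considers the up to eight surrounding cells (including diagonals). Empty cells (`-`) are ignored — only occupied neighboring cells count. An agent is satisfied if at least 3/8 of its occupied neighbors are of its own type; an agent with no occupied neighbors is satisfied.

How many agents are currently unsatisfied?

3

(0,0)O 0/3 unhappy
(0,1)X 2/3 ok
(0,3)O 0/2 unhappy
(0,4)X 2/3 ok
(0,5)X 2/2 ok
(0,6)X 1/1 ok
(1,0)X 3/4 ok
(1,1)X 4/5 ok
(1,3)X 3/5 ok
(2,1)X 5/5 ok
(2,2)X 5/5 ok
(2,3)X 2/3 ok
(2,4)O 0/4 unhappy
(2,5)X 2/3 ok
(3,0)X 2/2 ok
(3,1)X 3/3 ok
(3,5)X 2/3 ok
(3,6)X 2/2 ok
Unsatisfied: (0,0), (0,3), (2,4) — 3 in total.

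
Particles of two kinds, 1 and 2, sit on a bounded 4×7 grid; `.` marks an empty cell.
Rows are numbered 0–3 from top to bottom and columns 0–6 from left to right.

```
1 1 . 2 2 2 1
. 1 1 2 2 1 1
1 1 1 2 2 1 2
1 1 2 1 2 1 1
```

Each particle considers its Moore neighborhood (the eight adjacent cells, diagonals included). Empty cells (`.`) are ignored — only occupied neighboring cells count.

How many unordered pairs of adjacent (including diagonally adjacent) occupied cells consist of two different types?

28

Scan each occupied cell's neighbors to the right and below (and the two forward diagonals) so each pair is counted once.
From row 0: 5 unlike of 18 pairs (running 5/18).
From row 1: 8 unlike of 22 pairs (running 13/40).
From row 2: 11 unlike of 25 pairs (running 24/65).
From row 3: 4 unlike of 6 pairs (running 28/71).
Total adjacent occupied pairs: 71; unlike-type pairs: 28.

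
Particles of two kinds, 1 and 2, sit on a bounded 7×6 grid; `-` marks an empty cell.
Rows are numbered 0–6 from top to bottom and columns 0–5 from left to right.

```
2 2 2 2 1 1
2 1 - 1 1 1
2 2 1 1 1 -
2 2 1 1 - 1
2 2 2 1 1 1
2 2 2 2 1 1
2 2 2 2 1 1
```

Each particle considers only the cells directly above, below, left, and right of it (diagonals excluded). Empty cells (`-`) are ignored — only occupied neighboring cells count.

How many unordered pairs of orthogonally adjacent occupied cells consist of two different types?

Scan each occupied cell's neighbors to the right and below so each pair is counted once.
Row 0: 2(0,0)–2(0,1)= 2(0,0)–2(1,0)= 2(0,1)–2(0,2)= 2(0,1)–1(1,1)≠ 2(0,2)–2(0,3)= 2(0,3)–1(0,4)≠ 2(0,3)–1(1,3)≠ 1(0,4)–1(0,5)= 1(0,4)–1(1,4)= 1(0,5)–1(1,5)=  → 3/10 unlike.
Row 1: 2(1,0)–1(1,1)≠ 2(1,0)–2(2,0)= 1(1,1)–2(2,1)≠ 1(1,3)–1(1,4)= 1(1,3)–1(2,3)= 1(1,4)–1(1,5)= 1(1,4)–1(2,4)=  → 2/7 unlike.
Row 2: 2(2,0)–2(2,1)= 2(2,0)–2(3,0)= 2(2,1)–1(2,2)≠ 2(2,1)–2(3,1)= 1(2,2)–1(2,3)= 1(2,2)–1(3,2)= 1(2,3)–1(2,4)= 1(2,3)–1(3,3)=  → 1/8 unlike.
Row 3: 2(3,0)–2(3,1)= 2(3,0)–2(4,0)= 2(3,1)–1(3,2)≠ 2(3,1)–2(4,1)= 1(3,2)–1(3,3)= 1(3,2)–2(4,2)≠ 1(3,3)–1(4,3)= 1(3,5)–1(4,5)=  → 2/8 unlike.
Row 4: 2(4,0)–2(4,1)= 2(4,0)–2(5,0)= 2(4,1)–2(4,2)= 2(4,1)–2(5,1)= 2(4,2)–1(4,3)≠ 2(4,2)–2(5,2)= 1(4,3)–1(4,4)= 1(4,3)–2(5,3)≠ 1(4,4)–1(4,5)= 1(4,4)–1(5,4)= 1(4,5)–1(5,5)=  → 2/11 unlike.
Row 5: 2(5,0)–2(5,1)= 2(5,0)–2(6,0)= 2(5,1)–2(5,2)= 2(5,1)–2(6,1)= 2(5,2)–2(5,3)= 2(5,2)–2(6,2)= 2(5,3)–1(5,4)≠ 2(5,3)–2(6,3)= 1(5,4)–1(5,5)= 1(5,4)–1(6,4)= 1(5,5)–1(6,5)=  → 1/11 unlike.
Row 6: 2(6,0)–2(6,1)= 2(6,1)–2(6,2)= 2(6,2)–2(6,3)= 2(6,3)–1(6,4)≠ 1(6,4)–1(6,5)=  → 1/5 unlike.
Total adjacent occupied pairs: 60; unlike-type pairs: 12.

12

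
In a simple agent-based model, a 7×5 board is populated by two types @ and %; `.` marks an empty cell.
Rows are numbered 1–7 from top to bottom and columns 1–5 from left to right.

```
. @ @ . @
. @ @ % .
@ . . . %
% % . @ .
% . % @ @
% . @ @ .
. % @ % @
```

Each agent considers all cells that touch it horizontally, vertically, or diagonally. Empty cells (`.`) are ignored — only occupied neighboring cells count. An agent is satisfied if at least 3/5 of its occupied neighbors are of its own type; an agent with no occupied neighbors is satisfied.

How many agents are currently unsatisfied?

11

Row 1: (1,2)@ 3/3 ok · (1,3)@ 3/4 ok · (1,5)@ 0/1 unhappy
Row 2: (2,2)@ 4/4 ok · (2,3)@ 3/4 ok · (2,4)% 1/4 unhappy
Row 3: (3,1)@ 1/3 unhappy · (3,5)% 1/2 unhappy
Row 4: (4,1)% 2/3 ok · (4,2)% 3/4 ok · (4,4)@ 2/4 unhappy
Row 5: (5,1)% 3/3 ok · (5,3)% 1/5 unhappy · (5,4)@ 4/5 ok · (5,5)@ 3/3 ok
Row 6: (6,1)% 2/2 ok · (6,3)@ 3/6 unhappy · (6,4)@ 5/7 ok
Row 7: (7,2)% 1/3 unhappy · (7,3)@ 2/4 unhappy · (7,4)% 0/4 unhappy · (7,5)@ 1/2 unhappy
Unsatisfied: (1,5), (2,4), (3,1), (3,5), (4,4), (5,3), (6,3), (7,2), (7,3), (7,4), (7,5) — 11 in total.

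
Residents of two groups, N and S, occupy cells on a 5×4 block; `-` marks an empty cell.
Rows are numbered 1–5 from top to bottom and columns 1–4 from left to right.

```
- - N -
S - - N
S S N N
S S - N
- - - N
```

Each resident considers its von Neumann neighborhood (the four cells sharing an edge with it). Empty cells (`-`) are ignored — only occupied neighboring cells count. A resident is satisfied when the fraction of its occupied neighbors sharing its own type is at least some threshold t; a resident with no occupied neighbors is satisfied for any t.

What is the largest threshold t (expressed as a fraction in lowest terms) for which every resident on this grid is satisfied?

(1,3)N — no occupied neighbors
(2,1)S 1/1
(2,4)N 1/1
(3,1)S 3/3
(3,2)S 2/3
(3,3)N 1/2
(3,4)N 3/3
(4,1)S 2/2
(4,2)S 2/2
(4,4)N 2/2
(5,4)N 1/1
The smallest same-type fraction is 1/2 at (3,3), which reduces to 1/2. Any threshold above that leaves this resident unsatisfied.

1/2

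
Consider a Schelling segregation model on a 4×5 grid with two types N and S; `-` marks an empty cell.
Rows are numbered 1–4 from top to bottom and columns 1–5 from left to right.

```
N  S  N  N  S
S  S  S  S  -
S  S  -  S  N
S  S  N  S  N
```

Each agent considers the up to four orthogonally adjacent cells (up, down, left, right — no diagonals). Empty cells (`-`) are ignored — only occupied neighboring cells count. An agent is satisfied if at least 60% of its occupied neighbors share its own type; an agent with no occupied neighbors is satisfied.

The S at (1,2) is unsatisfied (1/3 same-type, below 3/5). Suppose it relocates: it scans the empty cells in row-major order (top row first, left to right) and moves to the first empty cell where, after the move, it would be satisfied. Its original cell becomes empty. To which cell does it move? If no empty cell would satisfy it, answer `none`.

(2,5)

Vacating (1,2). Empty cells in order:
  (2,5): 2/3 same-type → satisfied — stop here.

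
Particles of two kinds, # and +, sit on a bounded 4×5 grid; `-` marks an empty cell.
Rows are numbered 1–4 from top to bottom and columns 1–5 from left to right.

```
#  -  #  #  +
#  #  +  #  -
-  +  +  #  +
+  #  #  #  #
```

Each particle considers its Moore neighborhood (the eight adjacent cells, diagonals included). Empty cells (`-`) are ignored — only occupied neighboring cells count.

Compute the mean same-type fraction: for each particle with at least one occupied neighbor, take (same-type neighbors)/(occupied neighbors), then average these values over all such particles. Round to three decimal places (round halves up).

Row 1: (1,1)# 2/2 · (1,3)# 3/4 · (1,4)# 2/4 · (1,5)+ 0/2
Row 2: (2,1)# 2/3 · (2,2)# 3/6 · (2,3)+ 2/7 · (2,4)# 3/7
Row 3: (3,2)+ 3/7 · (3,3)+ 2/8 · (3,4)# 4/7 · (3,5)+ 0/4
Row 4: (4,1)+ 1/2 · (4,2)# 1/4 · (4,3)# 3/5 · (4,4)# 3/5 · (4,5)# 2/3
Sum over 17 particles: 2/2 + 3/4 + 2/4 + 0/2 + 2/3 + 3/6 + 2/7 + 3/7 + 3/7 + 2/8 + 4/7 + 0/4 + 1/2 + 1/4 + 3/5 + 3/5 + 2/3 = 3359/420; mean = 3359/420 ÷ 17 = 3359/7140 = 0.470448… → 0.470.

0.470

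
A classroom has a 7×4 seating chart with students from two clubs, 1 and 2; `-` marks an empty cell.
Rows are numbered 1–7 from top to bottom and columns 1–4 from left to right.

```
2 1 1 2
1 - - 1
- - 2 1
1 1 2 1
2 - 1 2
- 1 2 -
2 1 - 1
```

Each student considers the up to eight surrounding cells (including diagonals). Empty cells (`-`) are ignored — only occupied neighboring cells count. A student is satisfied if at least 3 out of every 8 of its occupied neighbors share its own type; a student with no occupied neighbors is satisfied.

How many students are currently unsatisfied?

9

(1,1)2 0/2 not
(1,2)1 2/3 satisfied
(1,3)1 2/3 satisfied
(1,4)2 0/2 not
(2,1)1 1/2 satisfied
(2,4)1 2/4 satisfied
(3,3)2 1/5 not
(3,4)1 2/4 satisfied
(4,1)1 1/2 satisfied
(4,2)1 2/5 satisfied
(4,3)2 2/6 not
(4,4)1 2/5 satisfied
(5,1)2 0/3 not
(5,3)1 3/6 satisfied
(5,4)2 2/4 satisfied
(6,2)1 2/5 satisfied
(6,3)2 1/5 not
(7,1)2 0/2 not
(7,2)1 1/3 not
(7,4)1 0/1 not
Unsatisfied: (1,1), (1,4), (3,3), (4,3), (5,1), (6,3), (7,1), (7,2), (7,4) — 9 in total.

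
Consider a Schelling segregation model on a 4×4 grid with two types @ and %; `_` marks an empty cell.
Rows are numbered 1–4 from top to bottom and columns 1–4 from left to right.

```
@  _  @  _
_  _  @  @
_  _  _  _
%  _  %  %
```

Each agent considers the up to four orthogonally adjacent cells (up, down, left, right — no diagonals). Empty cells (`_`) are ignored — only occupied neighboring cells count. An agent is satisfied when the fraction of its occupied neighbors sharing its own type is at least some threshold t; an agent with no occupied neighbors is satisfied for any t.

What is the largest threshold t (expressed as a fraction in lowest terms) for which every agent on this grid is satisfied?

Row 1: (1,1)@ — no occupied neighbors · (1,3)@ 1/1
Row 2: (2,3)@ 2/2 · (2,4)@ 1/1
Row 4: (4,1)% — no occupied neighbors · (4,3)% 1/1 · (4,4)% 1/1
The smallest same-type fraction is 1/1 at (1,3), which reduces to 1/1. Any threshold above that leaves this agent unsatisfied.

1/1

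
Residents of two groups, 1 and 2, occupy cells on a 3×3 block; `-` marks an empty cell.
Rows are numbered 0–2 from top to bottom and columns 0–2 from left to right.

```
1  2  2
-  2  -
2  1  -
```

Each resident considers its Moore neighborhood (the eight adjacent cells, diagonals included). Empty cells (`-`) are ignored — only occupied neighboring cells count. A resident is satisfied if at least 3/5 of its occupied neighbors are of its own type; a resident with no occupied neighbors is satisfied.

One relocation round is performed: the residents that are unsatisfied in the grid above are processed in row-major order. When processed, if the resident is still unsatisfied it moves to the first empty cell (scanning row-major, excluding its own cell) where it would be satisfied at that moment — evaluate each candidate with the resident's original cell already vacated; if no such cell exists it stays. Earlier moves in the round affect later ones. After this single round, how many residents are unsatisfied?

Initially unsatisfied (in order): (0,0), (2,0), (2,1).
  (0,0): no empty cell satisfies it; stays.
  (2,0) → (1,2).
  (2,1): no empty cell satisfies it; stays.
Resulting grid:
1 2 2
- 2 2
- 1 -
Unsatisfied now: (0,0), (2,1).

2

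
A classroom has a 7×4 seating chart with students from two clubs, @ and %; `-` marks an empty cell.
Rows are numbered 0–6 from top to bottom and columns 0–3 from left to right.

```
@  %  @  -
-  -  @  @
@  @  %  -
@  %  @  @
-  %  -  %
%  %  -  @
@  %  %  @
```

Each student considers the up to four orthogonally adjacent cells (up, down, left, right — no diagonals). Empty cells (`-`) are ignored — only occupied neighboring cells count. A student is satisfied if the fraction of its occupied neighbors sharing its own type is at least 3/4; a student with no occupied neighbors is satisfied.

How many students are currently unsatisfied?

17

(0,0)@ 0/1 not
(0,1)% 0/2 not
(0,2)@ 1/2 not
(1,2)@ 2/3 not
(1,3)@ 1/1 satisfied
(2,0)@ 2/2 satisfied
(2,1)@ 1/3 not
(2,2)% 0/3 not
(3,0)@ 1/2 not
(3,1)% 1/4 not
(3,2)@ 1/3 not
(3,3)@ 1/2 not
(4,1)% 2/2 satisfied
(4,3)% 0/2 not
(5,0)% 1/2 not
(5,1)% 3/3 satisfied
(5,3)@ 1/2 not
(6,0)@ 0/2 not
(6,1)% 2/3 not
(6,2)% 1/2 not
(6,3)@ 1/2 not
Unsatisfied: (0,0), (0,1), (0,2), (1,2), (2,1), (2,2), (3,0), (3,1), (3,2), (3,3), (4,3), (5,0), (5,3), (6,0), (6,1), (6,2), (6,3) — 17 in total.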